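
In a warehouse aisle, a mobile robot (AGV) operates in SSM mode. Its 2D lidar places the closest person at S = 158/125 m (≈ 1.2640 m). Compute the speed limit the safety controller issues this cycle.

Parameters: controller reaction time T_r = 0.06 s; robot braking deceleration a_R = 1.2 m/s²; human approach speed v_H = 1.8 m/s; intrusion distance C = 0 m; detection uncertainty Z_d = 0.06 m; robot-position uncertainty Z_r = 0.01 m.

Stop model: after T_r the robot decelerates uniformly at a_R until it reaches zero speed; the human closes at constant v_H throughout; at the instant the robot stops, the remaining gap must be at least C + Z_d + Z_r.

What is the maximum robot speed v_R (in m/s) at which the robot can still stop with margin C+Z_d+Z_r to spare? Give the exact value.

v_R_max = 3/5 m/s = 0.6000 m/s

collect terms ⇒ (5/12)·v_R² + (39/25)·v_R + (-543/500) = 0
  disc = (39/25)² − 4·(5/12)·(-543/500) = 10609/2500 ; √disc = 103/50
  v_R = (−(39/25) + 103/50) / (2·(5/12)) = 3/5 m/s
check:
stop time T_s = (3/5)/(6/5) = 0.5000 s
robot covers v_R·T_r = 0.6000·0.0600 = 0.0360 m before braking
braking distance = 0.6000²/(2·1.2000) = 0.1500 m
human over T_r+T_s: 1.8000·(0.0600+0.5000) = 1.0080 m
residual clearance needed = 0.0000+0.0600+0.0100 = 0.0700 m
sum ≈ 0.0360+0.1500+1.0080+0.0700 ≈ 1.2640 m = S ✓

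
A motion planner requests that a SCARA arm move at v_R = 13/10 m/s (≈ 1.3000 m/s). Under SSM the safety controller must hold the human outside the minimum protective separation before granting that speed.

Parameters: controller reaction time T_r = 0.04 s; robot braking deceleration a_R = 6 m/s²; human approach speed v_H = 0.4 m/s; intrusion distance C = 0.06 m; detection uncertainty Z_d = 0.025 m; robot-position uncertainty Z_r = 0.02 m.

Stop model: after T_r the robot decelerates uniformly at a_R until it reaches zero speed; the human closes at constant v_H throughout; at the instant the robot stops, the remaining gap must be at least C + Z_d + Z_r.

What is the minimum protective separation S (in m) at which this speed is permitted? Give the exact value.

S_min = 801/2000 m = 0.4005 m

stop time T_s = (13/10)/6 = 0.2167 s
robot in T_r: 1.3000·0.0400 = 0.0520 m
robot covers 1.3000·0.2167 − ½·6.0000·0.2167² = 0.1408 m while stopping
human over T_r+T_s: 0.4000·(0.0400+0.2167) = 0.1027 m
margins: 0.0600+0.0250+0.0200 = 0.1050 m
S_min ≈ 0.0520+0.1408+0.1027+0.1050  ⇒  S_min = 801/2000 m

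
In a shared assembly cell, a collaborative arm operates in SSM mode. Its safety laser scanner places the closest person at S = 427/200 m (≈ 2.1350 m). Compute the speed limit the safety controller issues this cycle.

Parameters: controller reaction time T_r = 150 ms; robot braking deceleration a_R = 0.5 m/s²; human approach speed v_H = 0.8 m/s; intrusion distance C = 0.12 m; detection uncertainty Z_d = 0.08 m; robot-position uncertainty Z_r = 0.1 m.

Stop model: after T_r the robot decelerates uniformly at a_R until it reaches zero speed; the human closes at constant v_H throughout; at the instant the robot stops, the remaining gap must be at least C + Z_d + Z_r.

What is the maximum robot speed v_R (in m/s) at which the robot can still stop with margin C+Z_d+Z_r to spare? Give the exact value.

quadratic (1)·v² + (7/4)·v + (-343/200) = 0
  disc = (7/4)² − 4·(1)·(-343/200) = 3969/400 ; √disc = 63/20
  v_R = (−(7/4) + 63/20) / (2·(1)) = 7/10 m/s
check:
T_s = v_R/a_R = (7/10)/(1/2) = 1.4000 s
robot in T_r: 0.7000·0.1500 = 0.1050 m
robot covers 0.7000·1.4000 − ½·0.5000·1.4000² = 0.4900 m while stopping
person approaches 0.8000·(0.1500+1.4000) = 1.2400 m
margins: 0.1200+0.0800+0.1000 = 0.3000 m
sum ≈ 0.1050+0.4900+1.2400+0.3000 ≈ 2.1350 m = S ✓

v_R_max = 7/10 m/s = 0.7000 m/s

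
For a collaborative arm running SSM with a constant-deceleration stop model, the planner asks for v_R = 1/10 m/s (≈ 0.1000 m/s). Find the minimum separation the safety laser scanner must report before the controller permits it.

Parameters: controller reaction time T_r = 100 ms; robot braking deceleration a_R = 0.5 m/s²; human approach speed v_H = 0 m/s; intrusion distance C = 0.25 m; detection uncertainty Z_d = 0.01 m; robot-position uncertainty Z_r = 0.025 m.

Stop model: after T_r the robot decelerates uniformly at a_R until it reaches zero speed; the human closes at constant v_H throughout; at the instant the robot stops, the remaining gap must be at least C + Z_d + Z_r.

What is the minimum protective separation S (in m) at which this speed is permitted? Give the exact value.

S_min = 61/200 m = 0.3050 m

braking lasts T_s = (1/10)/(1/2) = 0.2000 s
robot covers v_R·T_r = 0.1000·0.1000 = 0.0100 m before braking
robot under decel: 0.1000²/(2·0.5000) = 0.0100 m
human over T_r+T_s: 0.0000·(0.1000+0.2000) = 0.0000 m
margins: 0.2500+0.0100+0.0250 = 0.2850 m
S_min ≈ 0.0100+0.0100+0.0000+0.2850  ⇒  S_min = 61/200 m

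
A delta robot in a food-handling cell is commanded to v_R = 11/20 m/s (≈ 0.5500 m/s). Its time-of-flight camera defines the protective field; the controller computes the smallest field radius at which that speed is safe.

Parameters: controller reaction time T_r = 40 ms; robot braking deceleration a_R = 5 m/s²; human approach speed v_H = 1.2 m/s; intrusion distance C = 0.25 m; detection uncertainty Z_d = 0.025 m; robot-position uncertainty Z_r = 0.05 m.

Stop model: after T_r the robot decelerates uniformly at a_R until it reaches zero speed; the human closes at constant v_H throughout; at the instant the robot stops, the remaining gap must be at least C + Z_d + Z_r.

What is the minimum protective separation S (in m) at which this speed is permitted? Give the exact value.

S_min = 2229/4000 m = 0.5573 m

braking lasts T_s = (11/20)/5 = 0.1100 s
robot in T_r: 0.5500·0.0400 = 0.0220 m
robot under decel: 0.5500²/(2·5.0000) = 0.0302 m
human over T_r+T_s: 1.2000·(0.0400+0.1100) = 0.1800 m
residual clearance needed = 0.2500+0.0250+0.0500 = 0.3250 m
S_min ≈ 0.0220+0.0302+0.1800+0.3250  ⇒  S_min = 2229/4000 m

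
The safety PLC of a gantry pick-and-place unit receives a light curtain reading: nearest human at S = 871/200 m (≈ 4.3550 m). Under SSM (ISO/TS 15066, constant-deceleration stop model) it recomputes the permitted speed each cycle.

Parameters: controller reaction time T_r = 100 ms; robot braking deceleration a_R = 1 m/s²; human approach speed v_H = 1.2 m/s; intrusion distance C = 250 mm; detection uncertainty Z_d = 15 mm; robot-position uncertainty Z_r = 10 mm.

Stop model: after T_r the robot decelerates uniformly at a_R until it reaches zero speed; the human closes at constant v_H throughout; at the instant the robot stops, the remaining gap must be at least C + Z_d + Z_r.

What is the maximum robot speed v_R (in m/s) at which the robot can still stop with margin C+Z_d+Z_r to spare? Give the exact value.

v_R_max = 9/5 m/s = 1.8000 m/s

at the boundary: (1/2)·v² + (13/10)·v + (-99/25) = 0
  disc = (13/10)² − 4·(1/2)·(-99/25) = 961/100 ; √disc = 31/10
  v_R = (−(13/10) + 31/10) / (2·(1/2)) = 9/5 m/s
check:
stop time T_s = (9/5)/1 = 1.8000 s
robot in T_r: 1.8000·0.1000 = 0.1800 m
braking distance = 1.8000²/(2·1.0000) = 1.6200 m
human over T_r+T_s: 1.2000·(0.1000+1.8000) = 2.2800 m
residual clearance needed = 0.2500+0.0150+0.0100 = 0.2750 m
sum ≈ 0.1800+1.6200+2.2800+0.2750 ≈ 4.3550 m = S ✓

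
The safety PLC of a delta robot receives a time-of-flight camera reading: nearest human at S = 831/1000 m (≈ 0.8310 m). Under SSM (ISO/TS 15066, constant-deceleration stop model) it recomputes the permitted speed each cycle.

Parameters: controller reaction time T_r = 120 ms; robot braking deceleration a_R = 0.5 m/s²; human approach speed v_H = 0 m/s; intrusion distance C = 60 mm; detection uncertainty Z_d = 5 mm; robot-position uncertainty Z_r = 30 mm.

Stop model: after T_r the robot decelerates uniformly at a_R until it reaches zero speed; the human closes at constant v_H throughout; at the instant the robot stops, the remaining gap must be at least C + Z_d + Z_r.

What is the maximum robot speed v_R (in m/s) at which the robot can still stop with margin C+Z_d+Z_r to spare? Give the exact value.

at the boundary: (1)·v² + (3/25)·v + (-92/125) = 0
  disc = (3/25)² − 4·(1)·(-92/125) = 1849/625 ; √disc = 43/25
  v_R = (−(3/25) + 43/25) / (2·(1)) = 4/5 m/s
check:
T_s = v_R/a_R = (4/5)/(1/2) = 1.6000 s
reaction-phase robot travel = 0.8000·0.1200 = 0.0960 m
robot covers 0.8000·1.6000 − ½·0.5000·1.6000² = 0.6400 m while stopping
human closes 0.0000·1.7200 = 0.0000 m
margins: 0.0600+0.0050+0.0300 = 0.0950 m
sum ≈ 0.0960+0.6400+0.0000+0.0950 ≈ 0.8310 m = S ✓

v_R_max = 4/5 m/s = 0.8000 m/s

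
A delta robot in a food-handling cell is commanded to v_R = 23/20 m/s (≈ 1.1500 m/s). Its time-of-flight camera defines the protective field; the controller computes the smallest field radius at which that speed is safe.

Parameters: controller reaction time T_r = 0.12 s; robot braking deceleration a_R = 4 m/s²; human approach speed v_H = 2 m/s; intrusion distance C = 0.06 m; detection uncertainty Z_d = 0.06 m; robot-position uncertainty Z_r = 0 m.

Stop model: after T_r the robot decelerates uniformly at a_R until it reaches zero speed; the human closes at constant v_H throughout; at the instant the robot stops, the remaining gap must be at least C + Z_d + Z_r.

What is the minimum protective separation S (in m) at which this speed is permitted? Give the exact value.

S_min = 19813/16000 m = 1.2383 m

stop time T_s = (23/20)/4 = 0.2875 s
robot in T_r: 1.1500·0.1200 = 0.1380 m
braking distance = 1.1500²/(2·4.0000) = 0.1653 m
human over T_r+T_s: 2.0000·(0.1200+0.2875) = 0.8150 m
residual clearance needed = 0.0600+0.0600+0.0000 = 0.1200 m
S_min ≈ 0.1380+0.1653+0.8150+0.1200  ⇒  S_min = 19813/16000 m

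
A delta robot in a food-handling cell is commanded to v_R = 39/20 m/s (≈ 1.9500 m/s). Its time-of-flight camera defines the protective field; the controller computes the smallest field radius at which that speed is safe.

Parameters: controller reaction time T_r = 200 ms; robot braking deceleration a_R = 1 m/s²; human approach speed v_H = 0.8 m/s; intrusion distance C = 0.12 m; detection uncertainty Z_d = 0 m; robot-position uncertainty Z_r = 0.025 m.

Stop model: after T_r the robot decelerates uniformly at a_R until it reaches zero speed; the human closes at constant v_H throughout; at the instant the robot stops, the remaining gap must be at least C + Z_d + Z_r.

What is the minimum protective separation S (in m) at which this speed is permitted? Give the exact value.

S_min = 133/32 m = 4.1562 m

braking lasts T_s = (39/20)/1 = 1.9500 s
robot covers v_R·T_r = 1.9500·0.2000 = 0.3900 m before braking
robot covers 1.9500·1.9500 − ½·1.0000·1.9500² = 1.9013 m while stopping
person approaches 0.8000·(0.2000+1.9500) = 1.7200 m
margins: 0.1200+0.0000+0.0250 = 0.1450 m
S_min ≈ 0.3900+1.9013+1.7200+0.1450  ⇒  S_min = 133/32 m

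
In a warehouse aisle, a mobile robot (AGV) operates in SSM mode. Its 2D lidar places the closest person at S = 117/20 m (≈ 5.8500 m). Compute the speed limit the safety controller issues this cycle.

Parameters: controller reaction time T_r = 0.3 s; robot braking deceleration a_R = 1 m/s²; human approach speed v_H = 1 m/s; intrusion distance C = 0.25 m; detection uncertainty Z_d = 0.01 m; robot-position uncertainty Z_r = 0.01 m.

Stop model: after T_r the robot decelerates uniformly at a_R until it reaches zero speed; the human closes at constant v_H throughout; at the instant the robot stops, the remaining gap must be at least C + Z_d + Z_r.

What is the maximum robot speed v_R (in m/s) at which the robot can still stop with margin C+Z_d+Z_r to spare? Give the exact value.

v_R_max = 11/5 m/s = 2.2000 m/s

at the boundary: (1/2)·v² + (13/10)·v + (-132/25) = 0
  disc = (13/10)² − 4·(1/2)·(-132/25) = 49/4 ; √disc = 7/2
  v_R = (−(13/10) + 7/2) / (2·(1/2)) = 11/5 m/s
check:
stop time T_s = (11/5)/1 = 2.2000 s
robot in T_r: 2.2000·0.3000 = 0.6600 m
robot under decel: 2.2000²/(2·1.0000) = 2.4200 m
human over T_r+T_s: 1.0000·(0.3000+2.2000) = 2.5000 m
margins: 0.2500+0.0100+0.0100 = 0.2700 m
sum ≈ 0.6600+2.4200+2.5000+0.2700 ≈ 5.8500 m = S ✓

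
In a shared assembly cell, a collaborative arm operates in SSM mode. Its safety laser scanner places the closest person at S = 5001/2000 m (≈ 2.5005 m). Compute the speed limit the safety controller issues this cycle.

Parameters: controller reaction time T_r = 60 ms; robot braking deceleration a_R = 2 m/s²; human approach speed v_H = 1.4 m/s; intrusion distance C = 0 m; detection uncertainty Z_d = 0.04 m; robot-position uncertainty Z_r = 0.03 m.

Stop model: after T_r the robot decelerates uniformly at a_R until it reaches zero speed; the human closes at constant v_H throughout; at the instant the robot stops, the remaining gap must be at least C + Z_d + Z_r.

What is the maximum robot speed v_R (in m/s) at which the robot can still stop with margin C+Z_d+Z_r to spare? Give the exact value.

v_R_max = 19/10 m/s = 1.9000 m/s

quadratic (1/4)·v² + (19/25)·v + (-4693/2000) = 0
  disc = (19/25)² − 4·(1/4)·(-4693/2000) = 29241/10000 ; √disc = 171/100
  v_R = (−(19/25) + 171/100) / (2·(1/4)) = 19/10 m/s
check:
T_s = v_R/a_R = (19/10)/2 = 0.9500 s
reaction-phase robot travel = 1.9000·0.0600 = 0.1140 m
robot under decel: 1.9000²/(2·2.0000) = 0.9025 m
human closes 1.4000·1.0100 = 1.4140 m
margins: 0.0000+0.0400+0.0300 = 0.0700 m
sum ≈ 0.1140+0.9025+1.4140+0.0700 ≈ 2.5005 m = S ✓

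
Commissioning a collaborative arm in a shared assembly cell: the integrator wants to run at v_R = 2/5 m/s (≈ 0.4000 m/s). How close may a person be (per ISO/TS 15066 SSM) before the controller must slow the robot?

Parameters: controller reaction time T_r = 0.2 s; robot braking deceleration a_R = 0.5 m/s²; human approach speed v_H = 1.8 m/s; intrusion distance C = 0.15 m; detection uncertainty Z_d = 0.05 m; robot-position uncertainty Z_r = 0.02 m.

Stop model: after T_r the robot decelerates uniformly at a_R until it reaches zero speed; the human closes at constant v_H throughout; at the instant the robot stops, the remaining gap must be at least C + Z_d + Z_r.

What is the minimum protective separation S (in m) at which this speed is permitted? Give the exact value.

S_min = 113/50 m = 2.2600 m

braking lasts T_s = (2/5)/(1/2) = 0.8000 s
robot covers v_R·T_r = 0.4000·0.2000 = 0.0800 m before braking
robot covers 0.4000·0.8000 − ½·0.5000·0.8000² = 0.1600 m while stopping
human closes 1.8000·1.0000 = 1.8000 m
margins: 0.1500+0.0500+0.0200 = 0.2200 m
S_min ≈ 0.0800+0.1600+1.8000+0.2200  ⇒  S_min = 113/50 m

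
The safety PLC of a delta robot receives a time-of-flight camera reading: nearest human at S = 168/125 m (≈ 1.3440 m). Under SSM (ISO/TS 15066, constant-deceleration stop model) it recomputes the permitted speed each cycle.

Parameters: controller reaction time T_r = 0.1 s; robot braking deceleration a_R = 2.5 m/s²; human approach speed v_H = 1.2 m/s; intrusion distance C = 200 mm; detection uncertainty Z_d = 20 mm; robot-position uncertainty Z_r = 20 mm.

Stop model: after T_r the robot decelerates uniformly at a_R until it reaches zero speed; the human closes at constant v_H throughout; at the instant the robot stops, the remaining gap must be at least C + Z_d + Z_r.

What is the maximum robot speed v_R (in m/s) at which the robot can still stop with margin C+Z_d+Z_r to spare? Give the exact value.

collect terms ⇒ (1/5)·v_R² + (29/50)·v_R + (-123/125) = 0
  disc = (29/50)² − 4·(1/5)·(-123/125) = 2809/2500 ; √disc = 53/50
  v_R = (−(29/50) + 53/50) / (2·(1/5)) = 6/5 m/s
check:
stop time T_s = (6/5)/(5/2) = 0.4800 s
reaction-phase robot travel = 1.2000·0.1000 = 0.1200 m
robot covers 1.2000·0.4800 − ½·2.5000·0.4800² = 0.2880 m while stopping
human over T_r+T_s: 1.2000·(0.1000+0.4800) = 0.6960 m
C+Z_d+Z_r = 0.2000+0.0200+0.0200 = 0.2400 m
sum ≈ 0.1200+0.2880+0.6960+0.2400 ≈ 1.3440 m = S ✓

v_R_max = 6/5 m/s = 1.2000 m/s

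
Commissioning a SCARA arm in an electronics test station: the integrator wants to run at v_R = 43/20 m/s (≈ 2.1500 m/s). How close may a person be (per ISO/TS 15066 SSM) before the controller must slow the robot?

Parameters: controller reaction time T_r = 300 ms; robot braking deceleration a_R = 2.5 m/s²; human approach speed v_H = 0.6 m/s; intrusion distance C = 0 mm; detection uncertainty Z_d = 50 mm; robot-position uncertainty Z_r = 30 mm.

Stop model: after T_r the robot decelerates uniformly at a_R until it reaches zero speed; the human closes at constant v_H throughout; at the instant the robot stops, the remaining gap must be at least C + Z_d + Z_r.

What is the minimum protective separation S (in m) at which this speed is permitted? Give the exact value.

S_min = 4691/2000 m = 2.3455 m

stop time T_s = (43/20)/(5/2) = 0.8600 s
robot covers v_R·T_r = 2.1500·0.3000 = 0.6450 m before braking
robot under decel: 2.1500²/(2·2.5000) = 0.9245 m
human over T_r+T_s: 0.6000·(0.3000+0.8600) = 0.6960 m
margins: 0.0000+0.0500+0.0300 = 0.0800 m
S_min ≈ 0.6450+0.9245+0.6960+0.0800  ⇒  S_min = 4691/2000 m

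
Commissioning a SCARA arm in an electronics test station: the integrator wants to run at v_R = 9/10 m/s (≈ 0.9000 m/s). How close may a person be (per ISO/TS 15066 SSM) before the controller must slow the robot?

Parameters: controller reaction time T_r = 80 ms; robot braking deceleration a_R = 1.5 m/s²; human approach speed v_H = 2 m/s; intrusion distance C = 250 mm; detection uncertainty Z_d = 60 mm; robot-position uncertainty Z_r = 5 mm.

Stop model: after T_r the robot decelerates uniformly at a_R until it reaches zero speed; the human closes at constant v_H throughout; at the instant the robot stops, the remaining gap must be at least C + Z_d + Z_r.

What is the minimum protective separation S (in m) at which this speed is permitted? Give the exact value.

T_s = v_R/a_R = (9/10)/(3/2) = 0.6000 s
reaction-phase robot travel = 0.9000·0.0800 = 0.0720 m
robot under decel: 0.9000²/(2·1.5000) = 0.2700 m
human over T_r+T_s: 2.0000·(0.0800+0.6000) = 1.3600 m
margins: 0.2500+0.0600+0.0050 = 0.3150 m
S_min ≈ 0.0720+0.2700+1.3600+0.3150  ⇒  S_min = 2017/1000 m

S_min = 2017/1000 m = 2.0170 m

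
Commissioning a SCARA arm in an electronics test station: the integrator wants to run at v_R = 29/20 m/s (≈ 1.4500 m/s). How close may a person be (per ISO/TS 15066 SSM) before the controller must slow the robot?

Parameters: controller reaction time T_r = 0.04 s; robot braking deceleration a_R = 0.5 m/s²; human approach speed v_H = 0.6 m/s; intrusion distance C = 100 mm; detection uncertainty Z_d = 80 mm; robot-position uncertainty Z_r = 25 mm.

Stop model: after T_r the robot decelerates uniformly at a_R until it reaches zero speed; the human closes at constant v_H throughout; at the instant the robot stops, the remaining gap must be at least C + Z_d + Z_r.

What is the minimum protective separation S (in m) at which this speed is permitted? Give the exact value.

S_min = 8259/2000 m = 4.1295 m

braking lasts T_s = (29/20)/(1/2) = 2.9000 s
robot in T_r: 1.4500·0.0400 = 0.0580 m
robot under decel: 1.4500²/(2·0.5000) = 2.1025 m
human closes 0.6000·2.9400 = 1.7640 m
residual clearance needed = 0.1000+0.0800+0.0250 = 0.2050 m
S_min ≈ 0.0580+2.1025+1.7640+0.2050  ⇒  S_min = 8259/2000 m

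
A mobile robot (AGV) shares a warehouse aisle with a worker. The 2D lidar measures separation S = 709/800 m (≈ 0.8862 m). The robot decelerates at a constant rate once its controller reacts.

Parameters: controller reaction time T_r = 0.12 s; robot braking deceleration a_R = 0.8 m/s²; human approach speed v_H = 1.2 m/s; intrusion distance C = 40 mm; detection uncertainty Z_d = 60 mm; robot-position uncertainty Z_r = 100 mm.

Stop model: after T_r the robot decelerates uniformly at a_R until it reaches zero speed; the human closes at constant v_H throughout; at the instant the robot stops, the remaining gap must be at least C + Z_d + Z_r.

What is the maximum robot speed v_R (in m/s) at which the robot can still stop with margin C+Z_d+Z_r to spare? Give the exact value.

collect terms ⇒ (5/8)·v_R² + (81/50)·v_R + (-2169/4000) = 0
  disc = (81/50)² − 4·(5/8)·(-2169/4000) = 159201/40000 ; √disc = 399/200
  v_R = (−(81/50) + 399/200) / (2·(5/8)) = 3/10 m/s
check:
braking lasts T_s = (3/10)/(4/5) = 0.3750 s
reaction-phase robot travel = 0.3000·0.1200 = 0.0360 m
robot covers 0.3000·0.3750 − ½·0.8000·0.3750² = 0.0563 m while stopping
person approaches 1.2000·(0.1200+0.3750) = 0.5940 m
residual clearance needed = 0.0400+0.0600+0.1000 = 0.2000 m
sum ≈ 0.0360+0.0563+0.5940+0.2000 ≈ 0.8862 m = S ✓

v_R_max = 3/10 m/s = 0.3000 m/s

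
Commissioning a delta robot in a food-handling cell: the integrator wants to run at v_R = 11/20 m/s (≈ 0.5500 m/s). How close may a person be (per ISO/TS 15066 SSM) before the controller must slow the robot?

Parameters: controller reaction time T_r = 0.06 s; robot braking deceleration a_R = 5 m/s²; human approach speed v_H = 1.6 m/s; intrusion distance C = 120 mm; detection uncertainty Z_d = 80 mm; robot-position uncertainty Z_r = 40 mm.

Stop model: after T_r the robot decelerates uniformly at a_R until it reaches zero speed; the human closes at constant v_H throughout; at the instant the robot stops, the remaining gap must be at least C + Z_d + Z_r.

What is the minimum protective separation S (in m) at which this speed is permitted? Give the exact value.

S_min = 2301/4000 m = 0.5753 m

stop time T_s = (11/20)/5 = 0.1100 s
robot in T_r: 0.5500·0.0600 = 0.0330 m
robot under decel: 0.5500²/(2·5.0000) = 0.0302 m
person approaches 1.6000·(0.0600+0.1100) = 0.2720 m
C+Z_d+Z_r = 0.1200+0.0800+0.0400 = 0.2400 m
S_min ≈ 0.0330+0.0302+0.2720+0.2400  ⇒  S_min = 2301/4000 m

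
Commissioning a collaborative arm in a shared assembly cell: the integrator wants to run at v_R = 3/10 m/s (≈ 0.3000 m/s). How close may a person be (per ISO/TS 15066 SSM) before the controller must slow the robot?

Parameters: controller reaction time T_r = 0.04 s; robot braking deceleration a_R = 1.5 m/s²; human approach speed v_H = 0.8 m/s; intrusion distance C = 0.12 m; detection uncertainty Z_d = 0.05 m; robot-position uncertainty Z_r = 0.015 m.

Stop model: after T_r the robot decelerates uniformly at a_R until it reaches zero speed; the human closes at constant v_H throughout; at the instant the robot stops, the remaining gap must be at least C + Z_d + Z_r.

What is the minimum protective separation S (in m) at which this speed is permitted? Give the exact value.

T_s = v_R/a_R = (3/10)/(3/2) = 0.2000 s
reaction-phase robot travel = 0.3000·0.0400 = 0.0120 m
braking distance = 0.3000²/(2·1.5000) = 0.0300 m
human closes 0.8000·0.2400 = 0.1920 m
C+Z_d+Z_r = 0.1200+0.0500+0.0150 = 0.1850 m
S_min ≈ 0.0120+0.0300+0.1920+0.1850  ⇒  S_min = 419/1000 m

S_min = 419/1000 m = 0.4190 m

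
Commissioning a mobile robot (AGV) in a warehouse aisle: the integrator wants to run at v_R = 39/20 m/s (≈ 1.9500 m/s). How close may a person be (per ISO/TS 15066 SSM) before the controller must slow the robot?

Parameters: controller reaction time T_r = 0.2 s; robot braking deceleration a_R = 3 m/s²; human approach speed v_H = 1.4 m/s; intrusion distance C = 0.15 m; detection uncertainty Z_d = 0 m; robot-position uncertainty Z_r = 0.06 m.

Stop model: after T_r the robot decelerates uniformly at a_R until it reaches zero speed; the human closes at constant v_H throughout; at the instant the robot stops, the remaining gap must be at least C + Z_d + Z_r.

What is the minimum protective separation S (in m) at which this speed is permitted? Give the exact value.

S_min = 1939/800 m = 2.4238 m

T_s = v_R/a_R = (39/20)/3 = 0.6500 s
reaction-phase robot travel = 1.9500·0.2000 = 0.3900 m
braking distance = 1.9500²/(2·3.0000) = 0.6338 m
human closes 1.4000·0.8500 = 1.1900 m
residual clearance needed = 0.1500+0.0000+0.0600 = 0.2100 m
S_min ≈ 0.3900+0.6338+1.1900+0.2100  ⇒  S_min = 1939/800 m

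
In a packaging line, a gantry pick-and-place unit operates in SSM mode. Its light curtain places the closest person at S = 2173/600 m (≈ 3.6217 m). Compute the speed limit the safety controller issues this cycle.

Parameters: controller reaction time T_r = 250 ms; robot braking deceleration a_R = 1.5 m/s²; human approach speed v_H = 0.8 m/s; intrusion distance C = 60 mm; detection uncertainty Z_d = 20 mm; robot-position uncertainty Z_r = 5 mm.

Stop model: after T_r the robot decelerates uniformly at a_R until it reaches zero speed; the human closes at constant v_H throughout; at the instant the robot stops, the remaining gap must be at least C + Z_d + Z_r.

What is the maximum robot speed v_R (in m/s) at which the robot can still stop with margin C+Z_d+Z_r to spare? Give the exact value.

v_R_max = 11/5 m/s = 2.2000 m/s

at the boundary: (1/3)·v² + (47/60)·v + (-1001/300) = 0
  disc = (47/60)² − 4·(1/3)·(-1001/300) = 81/16 ; √disc = 9/4
  v_R = (−(47/60) + 9/4) / (2·(1/3)) = 11/5 m/s
check:
T_s = v_R/a_R = (11/5)/(3/2) = 1.4667 s
robot in T_r: 2.2000·0.2500 = 0.5500 m
robot covers 2.2000·1.4667 − ½·1.5000·1.4667² = 1.6133 m while stopping
human over T_r+T_s: 0.8000·(0.2500+1.4667) = 1.3733 m
residual clearance needed = 0.0600+0.0200+0.0050 = 0.0850 m
sum ≈ 0.5500+1.6133+1.3733+0.0850 ≈ 3.6217 m = S ✓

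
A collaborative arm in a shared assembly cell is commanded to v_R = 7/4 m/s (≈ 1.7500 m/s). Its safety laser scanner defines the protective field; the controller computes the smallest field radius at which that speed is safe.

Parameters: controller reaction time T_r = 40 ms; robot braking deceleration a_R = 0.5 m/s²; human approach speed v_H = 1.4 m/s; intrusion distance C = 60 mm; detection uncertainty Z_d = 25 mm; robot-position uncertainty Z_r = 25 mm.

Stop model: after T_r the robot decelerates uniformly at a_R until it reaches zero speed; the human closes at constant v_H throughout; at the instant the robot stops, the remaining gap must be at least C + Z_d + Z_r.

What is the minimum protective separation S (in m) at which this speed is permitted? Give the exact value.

S_min = 16397/2000 m = 8.1985 m

T_s = v_R/a_R = (7/4)/(1/2) = 3.5000 s
reaction-phase robot travel = 1.7500·0.0400 = 0.0700 m
robot covers 1.7500·3.5000 − ½·0.5000·3.5000² = 3.0625 m while stopping
human closes 1.4000·3.5400 = 4.9560 m
residual clearance needed = 0.0600+0.0250+0.0250 = 0.1100 m
S_min ≈ 0.0700+3.0625+4.9560+0.1100  ⇒  S_min = 16397/2000 m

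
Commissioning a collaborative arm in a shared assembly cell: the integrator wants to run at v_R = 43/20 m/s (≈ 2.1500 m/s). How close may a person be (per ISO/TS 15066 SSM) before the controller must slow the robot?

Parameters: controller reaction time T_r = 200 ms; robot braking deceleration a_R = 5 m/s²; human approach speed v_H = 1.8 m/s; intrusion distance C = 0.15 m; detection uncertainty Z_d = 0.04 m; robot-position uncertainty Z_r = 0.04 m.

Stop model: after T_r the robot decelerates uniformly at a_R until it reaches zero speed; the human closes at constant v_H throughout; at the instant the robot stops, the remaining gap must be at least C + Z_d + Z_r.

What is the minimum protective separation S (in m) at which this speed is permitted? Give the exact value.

S_min = 361/160 m = 2.2563 m

stop time T_s = (43/20)/5 = 0.4300 s
robot covers v_R·T_r = 2.1500·0.2000 = 0.4300 m before braking
robot covers 2.1500·0.4300 − ½·5.0000·0.4300² = 0.4622 m while stopping
person approaches 1.8000·(0.2000+0.4300) = 1.1340 m
C+Z_d+Z_r = 0.1500+0.0400+0.0400 = 0.2300 m
S_min ≈ 0.4300+0.4622+1.1340+0.2300  ⇒  S_min = 361/160 m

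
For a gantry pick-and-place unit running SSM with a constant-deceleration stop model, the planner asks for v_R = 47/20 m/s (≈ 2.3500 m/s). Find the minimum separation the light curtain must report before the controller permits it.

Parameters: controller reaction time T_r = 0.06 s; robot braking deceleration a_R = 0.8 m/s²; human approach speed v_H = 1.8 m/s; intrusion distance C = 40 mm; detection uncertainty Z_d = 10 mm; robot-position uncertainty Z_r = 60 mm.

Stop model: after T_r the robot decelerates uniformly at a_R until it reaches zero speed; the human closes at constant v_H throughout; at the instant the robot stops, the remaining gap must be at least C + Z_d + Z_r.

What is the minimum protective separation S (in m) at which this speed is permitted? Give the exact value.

S_min = 145569/16000 m = 9.0981 m

braking lasts T_s = (47/20)/(4/5) = 2.9375 s
robot in T_r: 2.3500·0.0600 = 0.1410 m
robot covers 2.3500·2.9375 − ½·0.8000·2.9375² = 3.4516 m while stopping
person approaches 1.8000·(0.0600+2.9375) = 5.3955 m
C+Z_d+Z_r = 0.0400+0.0100+0.0600 = 0.1100 m
S_min ≈ 0.1410+3.4516+5.3955+0.1100  ⇒  S_min = 145569/16000 m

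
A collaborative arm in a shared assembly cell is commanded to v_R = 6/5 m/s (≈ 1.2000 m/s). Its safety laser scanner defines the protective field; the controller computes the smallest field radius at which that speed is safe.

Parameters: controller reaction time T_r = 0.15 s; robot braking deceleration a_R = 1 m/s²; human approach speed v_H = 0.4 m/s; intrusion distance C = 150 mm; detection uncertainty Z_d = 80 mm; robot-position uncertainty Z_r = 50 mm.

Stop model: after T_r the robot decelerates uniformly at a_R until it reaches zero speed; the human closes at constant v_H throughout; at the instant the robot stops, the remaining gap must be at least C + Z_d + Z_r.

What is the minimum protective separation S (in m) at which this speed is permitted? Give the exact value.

S_min = 43/25 m = 1.7200 m

braking lasts T_s = (6/5)/1 = 1.2000 s
robot covers v_R·T_r = 1.2000·0.1500 = 0.1800 m before braking
robot under decel: 1.2000²/(2·1.0000) = 0.7200 m
person approaches 0.4000·(0.1500+1.2000) = 0.5400 m
residual clearance needed = 0.1500+0.0800+0.0500 = 0.2800 m
S_min ≈ 0.1800+0.7200+0.5400+0.2800  ⇒  S_min = 43/25 m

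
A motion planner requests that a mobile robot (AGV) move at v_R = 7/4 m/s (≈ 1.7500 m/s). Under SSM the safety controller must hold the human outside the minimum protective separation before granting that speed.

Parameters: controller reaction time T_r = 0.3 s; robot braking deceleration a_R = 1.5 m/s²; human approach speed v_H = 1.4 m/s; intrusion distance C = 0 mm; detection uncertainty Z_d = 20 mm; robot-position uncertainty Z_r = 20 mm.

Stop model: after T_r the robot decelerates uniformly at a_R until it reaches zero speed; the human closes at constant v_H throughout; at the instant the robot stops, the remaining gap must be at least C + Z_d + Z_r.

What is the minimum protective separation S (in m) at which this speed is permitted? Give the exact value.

stop time T_s = (7/4)/(3/2) = 1.1667 s
reaction-phase robot travel = 1.7500·0.3000 = 0.5250 m
robot covers 1.7500·1.1667 − ½·1.5000·1.1667² = 1.0208 m while stopping
human over T_r+T_s: 1.4000·(0.3000+1.1667) = 2.0533 m
C+Z_d+Z_r = 0.0000+0.0200+0.0200 = 0.0400 m
S_min ≈ 0.5250+1.0208+2.0533+0.0400  ⇒  S_min = 4367/1200 m

S_min = 4367/1200 m = 3.6392 m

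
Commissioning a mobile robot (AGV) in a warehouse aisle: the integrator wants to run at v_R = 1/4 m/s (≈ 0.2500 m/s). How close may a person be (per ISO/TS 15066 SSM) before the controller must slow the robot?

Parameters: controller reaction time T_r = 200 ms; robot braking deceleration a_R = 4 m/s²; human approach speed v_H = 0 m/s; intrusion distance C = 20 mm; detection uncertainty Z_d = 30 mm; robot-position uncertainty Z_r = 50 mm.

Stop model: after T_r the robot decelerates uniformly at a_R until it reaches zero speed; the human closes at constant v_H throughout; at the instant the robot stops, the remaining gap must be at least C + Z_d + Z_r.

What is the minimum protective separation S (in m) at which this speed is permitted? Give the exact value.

S_min = 101/640 m = 0.1578 m

braking lasts T_s = (1/4)/4 = 0.0625 s
robot in T_r: 0.2500·0.2000 = 0.0500 m
robot covers 0.2500·0.0625 − ½·4.0000·0.0625² = 0.0078 m while stopping
person approaches 0.0000·(0.2000+0.0625) = 0.0000 m
margins: 0.0200+0.0300+0.0500 = 0.1000 m
S_min ≈ 0.0500+0.0078+0.0000+0.1000  ⇒  S_min = 101/640 m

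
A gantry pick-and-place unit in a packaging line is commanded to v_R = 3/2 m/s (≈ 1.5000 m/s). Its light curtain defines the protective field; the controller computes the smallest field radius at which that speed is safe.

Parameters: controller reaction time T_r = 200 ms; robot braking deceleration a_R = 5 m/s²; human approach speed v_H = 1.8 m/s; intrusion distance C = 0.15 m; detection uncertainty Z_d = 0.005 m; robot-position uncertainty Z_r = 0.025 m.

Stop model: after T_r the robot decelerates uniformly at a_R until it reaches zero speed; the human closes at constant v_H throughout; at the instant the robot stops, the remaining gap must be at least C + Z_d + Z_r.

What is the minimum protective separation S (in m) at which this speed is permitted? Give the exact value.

S_min = 321/200 m = 1.6050 m

T_s = v_R/a_R = (3/2)/5 = 0.3000 s
robot in T_r: 1.5000·0.2000 = 0.3000 m
robot covers 1.5000·0.3000 − ½·5.0000·0.3000² = 0.2250 m while stopping
human closes 1.8000·0.5000 = 0.9000 m
margins: 0.1500+0.0050+0.0250 = 0.1800 m
S_min ≈ 0.3000+0.2250+0.9000+0.1800  ⇒  S_min = 321/200 m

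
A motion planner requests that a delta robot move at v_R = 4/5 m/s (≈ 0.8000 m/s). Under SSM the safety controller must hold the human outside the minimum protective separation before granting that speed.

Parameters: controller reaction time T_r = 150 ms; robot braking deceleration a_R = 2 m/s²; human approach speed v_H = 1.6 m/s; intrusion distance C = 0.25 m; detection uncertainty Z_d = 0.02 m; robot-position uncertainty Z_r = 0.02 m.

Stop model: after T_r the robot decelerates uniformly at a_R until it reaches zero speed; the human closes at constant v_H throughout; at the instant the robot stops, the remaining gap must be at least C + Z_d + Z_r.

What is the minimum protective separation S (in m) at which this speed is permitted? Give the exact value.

S_min = 29/20 m = 1.4500 m

stop time T_s = (4/5)/2 = 0.4000 s
reaction-phase robot travel = 0.8000·0.1500 = 0.1200 m
braking distance = 0.8000²/(2·2.0000) = 0.1600 m
person approaches 1.6000·(0.1500+0.4000) = 0.8800 m
residual clearance needed = 0.2500+0.0200+0.0200 = 0.2900 m
S_min ≈ 0.1200+0.1600+0.8800+0.2900  ⇒  S_min = 29/20 m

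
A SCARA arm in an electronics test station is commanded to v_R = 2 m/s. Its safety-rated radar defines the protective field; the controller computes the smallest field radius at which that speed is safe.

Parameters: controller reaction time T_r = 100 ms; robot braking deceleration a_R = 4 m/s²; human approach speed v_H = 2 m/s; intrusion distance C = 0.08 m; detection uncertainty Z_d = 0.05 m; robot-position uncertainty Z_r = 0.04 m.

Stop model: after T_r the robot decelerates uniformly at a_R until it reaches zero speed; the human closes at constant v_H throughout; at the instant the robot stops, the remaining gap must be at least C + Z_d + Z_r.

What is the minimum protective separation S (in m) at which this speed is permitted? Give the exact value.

T_s = v_R/a_R = 2/4 = 0.5000 s
robot covers v_R·T_r = 2.0000·0.1000 = 0.2000 m before braking
braking distance = 2.0000²/(2·4.0000) = 0.5000 m
human over T_r+T_s: 2.0000·(0.1000+0.5000) = 1.2000 m
residual clearance needed = 0.0800+0.0500+0.0400 = 0.1700 m
S_min ≈ 0.2000+0.5000+1.2000+0.1700  ⇒  S_min = 207/100 m

S_min = 207/100 m = 2.0700 m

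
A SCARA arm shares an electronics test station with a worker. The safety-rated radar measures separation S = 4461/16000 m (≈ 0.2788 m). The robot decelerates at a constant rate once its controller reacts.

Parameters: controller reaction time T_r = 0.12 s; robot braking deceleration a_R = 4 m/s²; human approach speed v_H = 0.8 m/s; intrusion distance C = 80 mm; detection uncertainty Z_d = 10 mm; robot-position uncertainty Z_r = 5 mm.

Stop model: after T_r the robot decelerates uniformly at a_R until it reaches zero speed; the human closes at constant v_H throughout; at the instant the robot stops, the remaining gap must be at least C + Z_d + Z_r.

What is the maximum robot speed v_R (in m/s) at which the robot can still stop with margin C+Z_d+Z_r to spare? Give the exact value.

collect terms ⇒ (1/8)·v_R² + (8/25)·v_R + (-281/3200) = 0
  disc = (8/25)² − 4·(1/8)·(-281/3200) = 23409/160000 ; √disc = 153/400
  v_R = (−(8/25) + 153/400) / (2·(1/8)) = 1/4 m/s
check:
braking lasts T_s = (1/4)/4 = 0.0625 s
reaction-phase robot travel = 0.2500·0.1200 = 0.0300 m
braking distance = 0.2500²/(2·4.0000) = 0.0078 m
person approaches 0.8000·(0.1200+0.0625) = 0.1460 m
margins: 0.0800+0.0100+0.0050 = 0.0950 m
sum ≈ 0.0300+0.0078+0.1460+0.0950 ≈ 0.2788 m = S ✓

v_R_max = 1/4 m/s = 0.2500 m/s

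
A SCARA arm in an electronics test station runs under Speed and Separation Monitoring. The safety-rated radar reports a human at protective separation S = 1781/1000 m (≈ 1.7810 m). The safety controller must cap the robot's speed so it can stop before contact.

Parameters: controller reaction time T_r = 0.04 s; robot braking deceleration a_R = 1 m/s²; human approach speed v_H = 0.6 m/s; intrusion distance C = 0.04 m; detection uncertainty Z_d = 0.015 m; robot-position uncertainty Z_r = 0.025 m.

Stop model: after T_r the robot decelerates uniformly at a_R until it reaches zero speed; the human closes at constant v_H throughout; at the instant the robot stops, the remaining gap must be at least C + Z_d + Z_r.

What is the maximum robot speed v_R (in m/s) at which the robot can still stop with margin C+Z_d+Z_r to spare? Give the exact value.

collect terms ⇒ (1/2)·v_R² + (16/25)·v_R + (-1677/1000) = 0
  disc = (16/25)² − 4·(1/2)·(-1677/1000) = 9409/2500 ; √disc = 97/50
  v_R = (−(16/25) + 97/50) / (2·(1/2)) = 13/10 m/s
check:
braking lasts T_s = (13/10)/1 = 1.3000 s
reaction-phase robot travel = 1.3000·0.0400 = 0.0520 m
robot under decel: 1.3000²/(2·1.0000) = 0.8450 m
person approaches 0.6000·(0.0400+1.3000) = 0.8040 m
margins: 0.0400+0.0150+0.0250 = 0.0800 m
sum ≈ 0.0520+0.8450+0.8040+0.0800 ≈ 1.7810 m = S ✓

v_R_max = 13/10 m/s = 1.3000 m/s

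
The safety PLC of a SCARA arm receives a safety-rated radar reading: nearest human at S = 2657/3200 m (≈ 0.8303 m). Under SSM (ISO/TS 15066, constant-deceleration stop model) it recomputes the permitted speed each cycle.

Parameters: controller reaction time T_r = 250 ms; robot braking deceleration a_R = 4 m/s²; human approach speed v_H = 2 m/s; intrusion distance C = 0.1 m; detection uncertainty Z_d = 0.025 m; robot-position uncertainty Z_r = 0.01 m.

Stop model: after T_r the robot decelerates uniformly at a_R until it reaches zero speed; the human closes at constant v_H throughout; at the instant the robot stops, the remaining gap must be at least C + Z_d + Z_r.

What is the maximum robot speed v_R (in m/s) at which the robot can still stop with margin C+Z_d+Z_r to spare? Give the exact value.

at the boundary: (1/8)·v² + (3/4)·v + (-25/128) = 0
  disc = (3/4)² − 4·(1/8)·(-25/128) = 169/256 ; √disc = 13/16
  v_R = (−(3/4) + 13/16) / (2·(1/8)) = 1/4 m/s
check:
braking lasts T_s = (1/4)/4 = 0.0625 s
robot in T_r: 0.2500·0.2500 = 0.0625 m
braking distance = 0.2500²/(2·4.0000) = 0.0078 m
person approaches 2.0000·(0.2500+0.0625) = 0.6250 m
C+Z_d+Z_r = 0.1000+0.0250+0.0100 = 0.1350 m
sum ≈ 0.0625+0.0078+0.6250+0.1350 ≈ 0.8303 m = S ✓

v_R_max = 1/4 m/s = 0.2500 m/s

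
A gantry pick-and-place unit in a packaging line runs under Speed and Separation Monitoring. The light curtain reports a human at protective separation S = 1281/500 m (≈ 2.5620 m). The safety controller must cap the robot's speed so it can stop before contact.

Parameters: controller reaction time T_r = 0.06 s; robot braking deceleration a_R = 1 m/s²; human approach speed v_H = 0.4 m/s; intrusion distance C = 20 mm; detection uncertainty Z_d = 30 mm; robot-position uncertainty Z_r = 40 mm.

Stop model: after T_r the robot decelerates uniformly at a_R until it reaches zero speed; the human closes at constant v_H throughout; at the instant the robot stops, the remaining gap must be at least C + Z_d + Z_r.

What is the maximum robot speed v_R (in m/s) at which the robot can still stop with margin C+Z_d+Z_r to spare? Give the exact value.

v_R_max = 9/5 m/s = 1.8000 m/s

collect terms ⇒ (1/2)·v_R² + (23/50)·v_R + (-306/125) = 0
  disc = (23/50)² − 4·(1/2)·(-306/125) = 12769/2500 ; √disc = 113/50
  v_R = (−(23/50) + 113/50) / (2·(1/2)) = 9/5 m/s
check:
braking lasts T_s = (9/5)/1 = 1.8000 s
robot covers v_R·T_r = 1.8000·0.0600 = 0.1080 m before braking
braking distance = 1.8000²/(2·1.0000) = 1.6200 m
person approaches 0.4000·(0.0600+1.8000) = 0.7440 m
residual clearance needed = 0.0200+0.0300+0.0400 = 0.0900 m
sum ≈ 0.1080+1.6200+0.7440+0.0900 ≈ 2.5620 m = S ✓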